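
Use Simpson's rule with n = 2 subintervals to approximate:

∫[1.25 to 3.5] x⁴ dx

f(x) = x⁴
a = 1.25, b = 3.5, n = 2
h = (b - a)/n = 1.125000

Simpson's rule: (h/3)[f(x₀) + 4f(x₁) + 2f(x₂) + ... + f(xₙ)]

x_0 = 1.2500, f(x_0) = 2.441406, coefficient = 1
x_1 = 2.3750, f(x_1) = 31.816650, coefficient = 4
x_2 = 3.5000, f(x_2) = 150.062500, coefficient = 1

I ≈ (1.125000/3) × 279.770508 = 104.913940
Exact value: 104.433398
Error: 0.480542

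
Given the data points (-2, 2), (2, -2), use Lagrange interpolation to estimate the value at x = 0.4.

Lagrange interpolation formula:
P(x) = Σ yᵢ × Lᵢ(x)
where Lᵢ(x) = Π_{j≠i} (x - xⱼ)/(xᵢ - xⱼ)

L_0(0.4) = (0.4 - 2)/(-2 - 2) = 0.400000
L_1(0.4) = (0.4 - (-2))/(2 - (-2)) = 0.600000

P(0.4) = 2×L_0(0.4) + (-2)×L_1(0.4)
P(0.4) = -0.400000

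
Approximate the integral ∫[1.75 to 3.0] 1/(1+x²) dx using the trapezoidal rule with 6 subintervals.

f(x) = 1/(1+x²)
a = 1.75, b = 3.0, n = 6
h = (b - a)/n = 0.208333

Trapezoidal rule: (h/2)[f(x₀) + 2f(x₁) + 2f(x₂) + ... + f(xₙ)]

x_0 = 1.7500, f(x_0) = 0.246154, coefficient = 1
x_1 = 1.9583, f(x_1) = 0.206822, coefficient = 2
x_2 = 2.1667, f(x_2) = 0.175610, coefficient = 2
x_3 = 2.3750, f(x_3) = 0.150588, coefficient = 2
x_4 = 2.5833, f(x_4) = 0.130317, coefficient = 2
x_5 = 2.7917, f(x_5) = 0.113722, coefficient = 2
x_6 = 3.0000, f(x_6) = 0.100000, coefficient = 1

I ≈ (0.208333/2) × 1.900271 = 0.197945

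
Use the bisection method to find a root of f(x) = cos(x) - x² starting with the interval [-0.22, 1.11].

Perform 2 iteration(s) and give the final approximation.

f(x) = cos(x) - x²
Initial interval: [-0.22, 1.11]

Iteration 1:
  c_1 = (-0.220000 + 1.110000)/2 = 0.445000
  f(c_1) = f(0.445000) = 0.704586
  f(a) × f(c) ≥ 0, new interval: [0.445000, 1.110000]
Iteration 2:
  c_2 = (0.445000 + 1.110000)/2 = 0.777500
  f(c_2) = f(0.777500) = 0.108163
  f(a) × f(c) ≥ 0, new interval: [0.777500, 1.110000]

After 2 iteration(s), the approximation is c_2 = 0.777500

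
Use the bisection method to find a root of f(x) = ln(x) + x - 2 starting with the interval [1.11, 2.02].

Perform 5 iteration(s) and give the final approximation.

f(x) = ln(x) + x - 2
Initial interval: [1.11, 2.02]

Iteration 1:
  c_1 = (1.110000 + 2.020000)/2 = 1.565000
  f(c_1) = f(1.565000) = 0.012886
  f(a) × f(c) < 0, new interval: [1.110000, 1.565000]
Iteration 2:
  c_2 = (1.110000 + 1.565000)/2 = 1.337500
  f(c_2) = f(1.337500) = -0.371698
  f(a) × f(c) ≥ 0, new interval: [1.337500, 1.565000]
Iteration 3:
  c_3 = (1.337500 + 1.565000)/2 = 1.451250
  f(c_3) = f(1.451250) = -0.176325
  f(a) × f(c) ≥ 0, new interval: [1.451250, 1.565000]
Iteration 4:
  c_4 = (1.451250 + 1.565000)/2 = 1.508125
  f(c_4) = f(1.508125) = -0.081008
  f(a) × f(c) ≥ 0, new interval: [1.508125, 1.565000]
Iteration 5:
  c_5 = (1.508125 + 1.565000)/2 = 1.536563
  f(c_5) = f(1.536563) = -0.033890
  f(a) × f(c) ≥ 0, new interval: [1.536563, 1.565000]

After 5 iteration(s), the approximation is c_5 = 1.536563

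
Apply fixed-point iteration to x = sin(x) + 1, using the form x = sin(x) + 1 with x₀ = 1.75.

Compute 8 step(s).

Equation: x = sin(x) + 1
Fixed-point form: x = sin(x) + 1
x₀ = 1.75

x_1 = g(1.750000) = 1.983986
x_2 = g(1.983986) = 1.915845
x_3 = g(1.915845) = 1.941059
x_4 = g(1.941059) = 1.932232
x_5 = g(1.932232) = 1.935390
x_6 = g(1.935390) = 1.934269
x_7 = g(1.934269) = 1.934668
x_8 = g(1.934668) = 1.934526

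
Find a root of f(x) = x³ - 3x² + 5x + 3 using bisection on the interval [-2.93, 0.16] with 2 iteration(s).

f(x) = x³ - 3x² + 5x + 3
Initial interval: [-2.93, 0.16]

Iteration 1:
  c_1 = (-2.930000 + 0.160000)/2 = -1.385000
  f(c_1) = f(-1.385000) = -12.336417
  f(a) × f(c) ≥ 0, new interval: [-1.385000, 0.160000]
Iteration 2:
  c_2 = (-1.385000 + 0.160000)/2 = -0.612500
  f(c_2) = f(-0.612500) = -1.417752
  f(a) × f(c) ≥ 0, new interval: [-0.612500, 0.160000]

After 2 iteration(s), the approximation is c_2 = -0.612500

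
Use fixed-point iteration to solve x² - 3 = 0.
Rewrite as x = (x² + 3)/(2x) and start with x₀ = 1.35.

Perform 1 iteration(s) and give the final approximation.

Equation: x² - 3 = 0
Fixed-point form: x = (x² + 3)/(2x)
x₀ = 1.35

x_1 = g(1.350000) = 1.786111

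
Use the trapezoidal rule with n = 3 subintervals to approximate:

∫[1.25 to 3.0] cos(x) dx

f(x) = cos(x)
a = 1.25, b = 3.0, n = 3
h = (b - a)/n = 0.583333

Trapezoidal rule: (h/2)[f(x₀) + 2f(x₁) + 2f(x₂) + ... + f(xₙ)]

x_0 = 1.2500, f(x_0) = 0.315322, coefficient = 1
x_1 = 1.8333, f(x_1) = -0.259531, coefficient = 2
x_2 = 2.4167, f(x_2) = -0.748549, coefficient = 2
x_3 = 3.0000, f(x_3) = -0.989992, coefficient = 1

I ≈ (0.583333/2) × -2.690830 = -0.784825
Exact value: -0.807865
Error: 0.023039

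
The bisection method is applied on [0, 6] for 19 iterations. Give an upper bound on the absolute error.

Bisection error bound: |error| ≤ (b-a)/2^n
|error| ≤ (6 - 0)/2^19 = 6/2^19
|error| ≤ 0.0000114441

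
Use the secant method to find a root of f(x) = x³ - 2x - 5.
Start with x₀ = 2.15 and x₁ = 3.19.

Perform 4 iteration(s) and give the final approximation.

f(x) = x³ - 2x - 5
x₀ = 2.15, x₁ = 3.19

Secant formula: x_{n+1} = x_n - f(x_n)(x_n - x_{n-1})/(f(x_n) - f(x_{n-1}))

Iteration 1:
  f(2.150000) = 0.638375
  f(3.190000) = 21.081759
  x_2 = 3.190000 - 21.081759×(3.190000 - 2.150000)/(21.081759 - 0.638375)
       = 2.117524
Iteration 2:
  f(3.190000) = 21.081759
  f(2.117524) = 0.259740
  x_3 = 2.117524 - 0.259740×(2.117524 - 3.190000)/(0.259740 - 21.081759)
       = 2.104146
Iteration 3:
  f(2.117524) = 0.259740
  f(2.104146) = 0.107669
  x_4 = 2.104146 - 0.107669×(2.104146 - 2.117524)/(0.107669 - 0.259740)
       = 2.094674
Iteration 4:
  f(2.104146) = 0.107669
  f(2.094674) = 0.001367
  x_5 = 2.094674 - 0.001367×(2.094674 - 2.104146)/(0.001367 - 0.107669)
       = 2.094552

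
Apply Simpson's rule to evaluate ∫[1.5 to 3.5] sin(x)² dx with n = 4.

f(x) = sin(x)²
a = 1.5, b = 3.5, n = 4
h = (b - a)/n = 0.500000

Simpson's rule: (h/3)[f(x₀) + 4f(x₁) + 2f(x₂) + ... + f(xₙ)]

x_0 = 1.5000, f(x_0) = 0.994996, coefficient = 1
x_1 = 2.0000, f(x_1) = 0.826822, coefficient = 4
x_2 = 2.5000, f(x_2) = 0.358169, coefficient = 2
x_3 = 3.0000, f(x_3) = 0.019915, coefficient = 4
x_4 = 3.5000, f(x_4) = 0.123049, coefficient = 1

I ≈ (0.500000/3) × 5.221330 = 0.870222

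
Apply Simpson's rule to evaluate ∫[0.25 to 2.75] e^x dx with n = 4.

f(x) = e^x
a = 0.25, b = 2.75, n = 4
h = (b - a)/n = 0.625000

Simpson's rule: (h/3)[f(x₀) + 4f(x₁) + 2f(x₂) + ... + f(xₙ)]

x_0 = 0.2500, f(x_0) = 1.284025, coefficient = 1
x_1 = 0.8750, f(x_1) = 2.398875, coefficient = 4
x_2 = 1.5000, f(x_2) = 4.481689, coefficient = 2
x_3 = 2.1250, f(x_3) = 8.372897, coefficient = 4
x_4 = 2.7500, f(x_4) = 15.642632, coefficient = 1

I ≈ (0.625000/3) × 68.977127 = 14.370235
Exact value: 14.358606
Error: 0.011628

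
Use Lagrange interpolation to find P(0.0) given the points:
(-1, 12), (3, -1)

Lagrange interpolation formula:
P(x) = Σ yᵢ × Lᵢ(x)
where Lᵢ(x) = Π_{j≠i} (x - xⱼ)/(xᵢ - xⱼ)

L_0(0.0) = (0.0 - 3)/(-1 - 3) = 0.750000
L_1(0.0) = (0.0 - (-1))/(3 - (-1)) = 0.250000

P(0.0) = 12×L_0(0.0) + (-1)×L_1(0.0)
P(0.0) = 8.750000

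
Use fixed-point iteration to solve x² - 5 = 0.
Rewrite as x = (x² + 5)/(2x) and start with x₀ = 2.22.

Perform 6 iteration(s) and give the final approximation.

Equation: x² - 5 = 0
Fixed-point form: x = (x² + 5)/(2x)
x₀ = 2.22

x_1 = g(2.220000) = 2.236126
x_2 = g(2.236126) = 2.236068
x_3 = g(2.236068) = 2.236068
x_4 = g(2.236068) = 2.236068
x_5 = g(2.236068) = 2.236068
x_6 = g(2.236068) = 2.236068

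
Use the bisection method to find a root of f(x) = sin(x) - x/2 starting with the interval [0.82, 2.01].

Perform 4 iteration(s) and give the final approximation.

f(x) = sin(x) - x/2
Initial interval: [0.82, 2.01]

Iteration 1:
  c_1 = (0.820000 + 2.010000)/2 = 1.415000
  f(c_1) = f(1.415000) = 0.280388
  f(a) × f(c) ≥ 0, new interval: [1.415000, 2.010000]
Iteration 2:
  c_2 = (1.415000 + 2.010000)/2 = 1.712500
  f(c_2) = f(1.712500) = 0.133727
  f(a) × f(c) ≥ 0, new interval: [1.712500, 2.010000]
Iteration 3:
  c_3 = (1.712500 + 2.010000)/2 = 1.861250
  f(c_3) = f(1.861250) = 0.027489
  f(a) × f(c) ≥ 0, new interval: [1.861250, 2.010000]
Iteration 4:
  c_4 = (1.861250 + 2.010000)/2 = 1.935625
  f(c_4) = f(1.935625) = -0.033628
  f(a) × f(c) < 0, new interval: [1.861250, 1.935625]

After 4 iteration(s), the approximation is c_4 = 1.935625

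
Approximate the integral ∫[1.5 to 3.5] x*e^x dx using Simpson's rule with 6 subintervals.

f(x) = x*e^x
a = 1.5, b = 3.5, n = 6
h = (b - a)/n = 0.333333

Simpson's rule: (h/3)[f(x₀) + 4f(x₁) + 2f(x₂) + ... + f(xₙ)]

x_0 = 1.5000, f(x_0) = 6.722534, coefficient = 1
x_1 = 1.8333, f(x_1) = 11.466952, coefficient = 4
x_2 = 2.1667, f(x_2) = 18.913133, coefficient = 2
x_3 = 2.5000, f(x_3) = 30.456235, coefficient = 4
x_4 = 2.8333, f(x_4) = 48.172446, coefficient = 2
x_5 = 3.1667, f(x_5) = 75.139484, coefficient = 4
x_6 = 3.5000, f(x_6) = 115.904082, coefficient = 1

I ≈ (0.333333/3) × 725.048458 = 80.560940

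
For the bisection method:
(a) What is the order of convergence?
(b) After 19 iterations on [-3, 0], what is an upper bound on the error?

(a) Bisection has linear (order 1) convergence; the error is halved each step.

(b) Error bound = (b-a)/2^n = (0 - (-3))/2^{19}
    = 3/2^{19}

(a) 1 (linear); (b) error ≤ 5.72e-06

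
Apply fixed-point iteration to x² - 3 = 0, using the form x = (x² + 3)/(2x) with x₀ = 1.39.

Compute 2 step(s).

Equation: x² - 3 = 0
Fixed-point form: x = (x² + 3)/(2x)
x₀ = 1.39

x_1 = g(1.390000) = 1.774137
x_2 = g(1.774137) = 1.732550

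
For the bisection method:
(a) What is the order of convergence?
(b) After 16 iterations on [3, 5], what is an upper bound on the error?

(a) Bisection has linear (order 1) convergence; the error is halved each step.

(b) Error bound = (b-a)/2^n = (5 - 3)/2^{16}
    = 2/2^{16}

(a) 1 (linear); (b) error ≤ 3.05e-05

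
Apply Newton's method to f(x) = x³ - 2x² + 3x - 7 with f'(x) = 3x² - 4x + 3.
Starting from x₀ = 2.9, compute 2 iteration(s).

f(x) = x³ - 2x² + 3x - 7
f'(x) = 3x² - 4x + 3
x₀ = 2.9

Newton-Raphson formula: x_{n+1} = x_n - f(x_n)/f'(x_n)

Iteration 1:
  f(2.900000) = 9.269000
  f'(2.900000) = 16.630000
  x_1 = 2.900000 - 9.269000/16.630000 = 2.342634
Iteration 2:
  f(2.342634) = 1.908253
  f'(2.342634) = 10.093264
  x_2 = 2.342634 - 1.908253/10.093264 = 2.153572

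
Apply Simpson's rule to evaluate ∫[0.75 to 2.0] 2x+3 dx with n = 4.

f(x) = 2x+3
a = 0.75, b = 2.0, n = 4
h = (b - a)/n = 0.312500

Simpson's rule: (h/3)[f(x₀) + 4f(x₁) + 2f(x₂) + ... + f(xₙ)]

x_0 = 0.7500, f(x_0) = 4.500000, coefficient = 1
x_1 = 1.0625, f(x_1) = 5.125000, coefficient = 4
x_2 = 1.3750, f(x_2) = 5.750000, coefficient = 2
x_3 = 1.6875, f(x_3) = 6.375000, coefficient = 4
x_4 = 2.0000, f(x_4) = 7.000000, coefficient = 1

I ≈ (0.312500/3) × 69.000000 = 7.187500
Exact value: 7.187500
Error: 0.000000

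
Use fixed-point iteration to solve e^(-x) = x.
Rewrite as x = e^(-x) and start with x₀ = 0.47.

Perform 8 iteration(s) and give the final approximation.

Equation: e^(-x) = x
Fixed-point form: x = e^(-x)
x₀ = 0.47

x_1 = g(0.470000) = 0.625002
x_2 = g(0.625002) = 0.535260
x_3 = g(0.535260) = 0.585517
x_4 = g(0.585517) = 0.556818
x_5 = g(0.556818) = 0.573030
x_6 = g(0.573030) = 0.563815
x_7 = g(0.563815) = 0.569034
x_8 = g(0.569034) = 0.566072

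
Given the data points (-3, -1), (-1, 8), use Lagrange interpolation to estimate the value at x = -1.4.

Lagrange interpolation formula:
P(x) = Σ yᵢ × Lᵢ(x)
where Lᵢ(x) = Π_{j≠i} (x - xⱼ)/(xᵢ - xⱼ)

L_0(-1.4) = (-1.4 - (-1))/(-3 - (-1)) = 0.200000
L_1(-1.4) = (-1.4 - (-3))/(-1 - (-3)) = 0.800000

P(-1.4) = (-1)×L_0(-1.4) + 8×L_1(-1.4)
P(-1.4) = 6.200000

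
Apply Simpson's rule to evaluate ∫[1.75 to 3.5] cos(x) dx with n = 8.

f(x) = cos(x)
a = 1.75, b = 3.5, n = 8
h = (b - a)/n = 0.218750

Simpson's rule: (h/3)[f(x₀) + 4f(x₁) + 2f(x₂) + ... + f(xₙ)]

x_0 = 1.7500, f(x_0) = -0.178246, coefficient = 1
x_1 = 1.9688, f(x_1) = -0.387533, coefficient = 4
x_2 = 2.1875, f(x_2) = -0.578349, coefficient = 2
x_3 = 2.4062, f(x_3) = -0.741601, coefficient = 4
x_4 = 2.6250, f(x_4) = -0.869507, coefficient = 2
x_5 = 2.8438, f(x_5) = -0.955972, coefficient = 4
x_6 = 3.0625, f(x_6) = -0.996874, coefficient = 2
x_7 = 3.2812, f(x_7) = -0.990264, coefficient = 4
x_8 = 3.5000, f(x_8) = -0.936457, coefficient = 1

I ≈ (0.218750/3) × -18.305640 = -1.334786
Exact value: -1.334769
Error: 0.000017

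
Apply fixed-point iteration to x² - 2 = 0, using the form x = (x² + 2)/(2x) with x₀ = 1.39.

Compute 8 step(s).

Equation: x² - 2 = 0
Fixed-point form: x = (x² + 2)/(2x)
x₀ = 1.39

x_1 = g(1.390000) = 1.414424
x_2 = g(1.414424) = 1.414214
x_3 = g(1.414214) = 1.414214
x_4 = g(1.414214) = 1.414214
x_5 = g(1.414214) = 1.414214
x_6 = g(1.414214) = 1.414214
x_7 = g(1.414214) = 1.414214
x_8 = g(1.414214) = 1.414214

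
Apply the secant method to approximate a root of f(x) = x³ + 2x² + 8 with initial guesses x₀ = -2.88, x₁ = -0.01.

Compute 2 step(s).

f(x) = x³ + 2x² + 8
x₀ = -2.88, x₁ = -0.01

Secant formula: x_{n+1} = x_n - f(x_n)(x_n - x_{n-1})/(f(x_n) - f(x_{n-1}))

Iteration 1:
  f(-2.880000) = 0.700928
  f(-0.010000) = 8.000199
  x_2 = -0.010000 - 8.000199×(-0.010000 - (-2.880000))/(8.000199 - 0.700928)
       = -3.155598
Iteration 2:
  f(-0.010000) = 8.000199
  f(-3.155598) = -3.507210
  x_3 = -3.155598 - (-3.507210)×(-3.155598 - (-0.010000))/(-3.507210 - 8.000199)
       = -2.196888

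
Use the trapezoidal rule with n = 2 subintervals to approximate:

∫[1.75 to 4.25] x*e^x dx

f(x) = x*e^x
a = 1.75, b = 4.25, n = 2
h = (b - a)/n = 1.250000

Trapezoidal rule: (h/2)[f(x₀) + 2f(x₁) + 2f(x₂) + ... + f(xₙ)]

x_0 = 1.7500, f(x_0) = 10.070555, coefficient = 1
x_1 = 3.0000, f(x_1) = 60.256611, coefficient = 2
x_2 = 4.2500, f(x_2) = 297.948002, coefficient = 1

I ≈ (1.250000/2) × 428.531779 = 267.832362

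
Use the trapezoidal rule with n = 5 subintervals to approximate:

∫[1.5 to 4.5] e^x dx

f(x) = e^x
a = 1.5, b = 4.5, n = 5
h = (b - a)/n = 0.600000

Trapezoidal rule: (h/2)[f(x₀) + 2f(x₁) + 2f(x₂) + ... + f(xₙ)]

x_0 = 1.5000, f(x_0) = 4.481689, coefficient = 1
x_1 = 2.1000, f(x_1) = 8.166170, coefficient = 2
x_2 = 2.7000, f(x_2) = 14.879732, coefficient = 2
x_3 = 3.3000, f(x_3) = 27.112639, coefficient = 2
x_4 = 3.9000, f(x_4) = 49.402449, coefficient = 2
x_5 = 4.5000, f(x_5) = 90.017131, coefficient = 1

I ≈ (0.600000/2) × 293.620800 = 88.086240
Exact value: 85.535442
Error: 2.550798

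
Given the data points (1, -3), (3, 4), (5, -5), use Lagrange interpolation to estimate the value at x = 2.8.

Lagrange interpolation formula:
P(x) = Σ yᵢ × Lᵢ(x)
where Lᵢ(x) = Π_{j≠i} (x - xⱼ)/(xᵢ - xⱼ)

L_0(2.8) = (2.8 - 3)/(1 - 3) × (2.8 - 5)/(1 - 5) = 0.055000
L_1(2.8) = (2.8 - 1)/(3 - 1) × (2.8 - 5)/(3 - 5) = 0.990000
L_2(2.8) = (2.8 - 1)/(5 - 1) × (2.8 - 3)/(5 - 3) = -0.045000

P(2.8) = (-3)×L_0(2.8) + 4×L_1(2.8) + (-5)×L_2(2.8)
P(2.8) = 4.020000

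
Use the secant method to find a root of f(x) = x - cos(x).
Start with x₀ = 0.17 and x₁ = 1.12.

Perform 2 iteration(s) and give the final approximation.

f(x) = x - cos(x)
x₀ = 0.17, x₁ = 1.12

Secant formula: x_{n+1} = x_n - f(x_n)(x_n - x_{n-1})/(f(x_n) - f(x_{n-1}))

Iteration 1:
  f(0.170000) = -0.815585
  f(1.120000) = 0.684318
  x_2 = 1.120000 - 0.684318×(1.120000 - 0.170000)/(0.684318 - (-0.815585))
       = 0.686571
Iteration 2:
  f(1.120000) = 0.684318
  f(0.686571) = -0.086854
  x_3 = 0.686571 - (-0.086854)×(0.686571 - 1.120000)/(-0.086854 - 0.684318)
       = 0.735386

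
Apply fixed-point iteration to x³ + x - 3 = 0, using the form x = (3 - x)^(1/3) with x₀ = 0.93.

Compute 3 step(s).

Equation: x³ + x - 3 = 0
Fixed-point form: x = (3 - x)^(1/3)
x₀ = 0.93

x_1 = g(0.930000) = 1.274452
x_2 = g(1.274452) = 1.199432
x_3 = g(1.199432) = 1.216568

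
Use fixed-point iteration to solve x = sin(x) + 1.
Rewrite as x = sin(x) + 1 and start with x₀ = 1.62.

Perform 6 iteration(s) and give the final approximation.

Equation: x = sin(x) + 1
Fixed-point form: x = sin(x) + 1
x₀ = 1.62

x_1 = g(1.620000) = 1.998790
x_2 = g(1.998790) = 1.909800
x_3 = g(1.909800) = 1.943086
x_4 = g(1.943086) = 1.931497
x_5 = g(1.931497) = 1.935650
x_6 = g(1.935650) = 1.934176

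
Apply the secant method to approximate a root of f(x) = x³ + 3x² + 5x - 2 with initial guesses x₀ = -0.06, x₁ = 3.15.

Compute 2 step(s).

f(x) = x³ + 3x² + 5x - 2
x₀ = -0.06, x₁ = 3.15

Secant formula: x_{n+1} = x_n - f(x_n)(x_n - x_{n-1})/(f(x_n) - f(x_{n-1}))

Iteration 1:
  f(-0.060000) = -2.289416
  f(3.150000) = 74.773375
  x_2 = 3.150000 - 74.773375×(3.150000 - (-0.060000))/(74.773375 - (-2.289416))
       = 0.035364
Iteration 2:
  f(3.150000) = 74.773375
  f(0.035364) = -1.819383
  x_3 = 0.035364 - (-1.819383)×(0.035364 - 3.150000)/(-1.819383 - 74.773375)
       = 0.109349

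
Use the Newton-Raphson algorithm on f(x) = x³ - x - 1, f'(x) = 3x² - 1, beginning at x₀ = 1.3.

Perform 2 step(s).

f(x) = x³ - x - 1
f'(x) = 3x² - 1
x₀ = 1.3

Newton-Raphson formula: x_{n+1} = x_n - f(x_n)/f'(x_n)

Iteration 1:
  f(1.300000) = -0.103000
  f'(1.300000) = 4.070000
  x_1 = 1.300000 - (-0.103000)/4.070000 = 1.325307
Iteration 2:
  f(1.325307) = 0.002514
  f'(1.325307) = 4.269317
  x_2 = 1.325307 - 0.002514/4.269317 = 1.324718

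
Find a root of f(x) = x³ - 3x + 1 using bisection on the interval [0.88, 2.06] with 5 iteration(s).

f(x) = x³ - 3x + 1
Initial interval: [0.88, 2.06]

Iteration 1:
  c_1 = (0.880000 + 2.060000)/2 = 1.470000
  f(c_1) = f(1.470000) = -0.233477
  f(a) × f(c) ≥ 0, new interval: [1.470000, 2.060000]
Iteration 2:
  c_2 = (1.470000 + 2.060000)/2 = 1.765000
  f(c_2) = f(1.765000) = 1.203372
  f(a) × f(c) < 0, new interval: [1.470000, 1.765000]
Iteration 3:
  c_3 = (1.470000 + 1.765000)/2 = 1.617500
  f(c_3) = f(1.617500) = 0.379375
  f(a) × f(c) < 0, new interval: [1.470000, 1.617500]
Iteration 4:
  c_4 = (1.470000 + 1.617500)/2 = 1.543750
  f(c_4) = f(1.543750) = 0.047760
  f(a) × f(c) < 0, new interval: [1.470000, 1.543750]
Iteration 5:
  c_5 = (1.470000 + 1.543750)/2 = 1.506875
  f(c_5) = f(1.506875) = -0.099006
  f(a) × f(c) ≥ 0, new interval: [1.506875, 1.543750]

After 5 iteration(s), the approximation is c_5 = 1.506875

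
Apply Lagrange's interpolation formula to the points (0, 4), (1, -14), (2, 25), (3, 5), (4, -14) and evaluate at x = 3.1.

Lagrange interpolation formula:
P(x) = Σ yᵢ × Lᵢ(x)
where Lᵢ(x) = Π_{j≠i} (x - xⱼ)/(xᵢ - xⱼ)

L_0(3.1) = (3.1 - 1)/(0 - 1) × (3.1 - 2)/(0 - 2) × (3.1 - 3)/(0 - 3) × (3.1 - 4)/(0 - 4) = -0.008663
L_1(3.1) = (3.1 - 0)/(1 - 0) × (3.1 - 2)/(1 - 2) × (3.1 - 3)/(1 - 3) × (3.1 - 4)/(1 - 4) = 0.051150
L_2(3.1) = (3.1 - 0)/(2 - 0) × (3.1 - 1)/(2 - 1) × (3.1 - 3)/(2 - 3) × (3.1 - 4)/(2 - 4) = -0.146475
L_3(3.1) = (3.1 - 0)/(3 - 0) × (3.1 - 1)/(3 - 1) × (3.1 - 2)/(3 - 2) × (3.1 - 4)/(3 - 4) = 1.074150
L_4(3.1) = (3.1 - 0)/(4 - 0) × (3.1 - 1)/(4 - 1) × (3.1 - 2)/(4 - 2) × (3.1 - 3)/(4 - 3) = 0.029838

P(3.1) = 4×L_0(3.1) + (-14)×L_1(3.1) + 25×L_2(3.1) + 5×L_3(3.1) + (-14)×L_4(3.1)
P(3.1) = 0.540400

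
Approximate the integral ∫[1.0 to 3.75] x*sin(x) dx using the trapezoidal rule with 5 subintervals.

f(x) = x*sin(x)
a = 1.0, b = 3.75, n = 5
h = (b - a)/n = 0.550000

Trapezoidal rule: (h/2)[f(x₀) + 2f(x₁) + 2f(x₂) + ... + f(xₙ)]

x_0 = 1.0000, f(x_0) = 0.841471, coefficient = 1
x_1 = 1.5500, f(x_1) = 1.549665, coefficient = 2
x_2 = 2.1000, f(x_2) = 1.812740, coefficient = 2
x_3 = 2.6500, f(x_3) = 1.250881, coefficient = 2
x_4 = 3.2000, f(x_4) = -0.186797, coefficient = 2
x_5 = 3.7500, f(x_5) = -2.143355, coefficient = 1

I ≈ (0.550000/2) × 7.551092 = 2.076550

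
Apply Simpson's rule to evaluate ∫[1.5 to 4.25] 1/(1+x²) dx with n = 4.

f(x) = 1/(1+x²)
a = 1.5, b = 4.25, n = 4
h = (b - a)/n = 0.687500

Simpson's rule: (h/3)[f(x₀) + 4f(x₁) + 2f(x₂) + ... + f(xₙ)]

x_0 = 1.5000, f(x_0) = 0.307692, coefficient = 1
x_1 = 2.1875, f(x_1) = 0.172856, coefficient = 4
x_2 = 2.8750, f(x_2) = 0.107926, coefficient = 2
x_3 = 3.5625, f(x_3) = 0.073039, coefficient = 4
x_4 = 4.2500, f(x_4) = 0.052459, coefficient = 1

I ≈ (0.687500/3) × 1.559582 = 0.357404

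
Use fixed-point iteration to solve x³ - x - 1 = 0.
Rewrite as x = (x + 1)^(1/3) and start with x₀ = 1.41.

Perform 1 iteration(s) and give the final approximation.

Equation: x³ - x - 1 = 0
Fixed-point form: x = (x + 1)^(1/3)
x₀ = 1.41

x_1 = g(1.410000) = 1.340723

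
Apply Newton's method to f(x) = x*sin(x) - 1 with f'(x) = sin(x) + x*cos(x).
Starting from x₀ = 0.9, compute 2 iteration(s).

f(x) = x*sin(x) - 1
f'(x) = sin(x) + x*cos(x)
x₀ = 0.9

Newton-Raphson formula: x_{n+1} = x_n - f(x_n)/f'(x_n)

Iteration 1:
  f(0.900000) = -0.295006
  f'(0.900000) = 1.342776
  x_1 = 0.900000 - (-0.295006)/1.342776 = 1.119698
Iteration 2:
  f(1.119698) = 0.007694
  f'(1.119698) = 1.388106
  x_2 = 1.119698 - 0.007694/1.388106 = 1.114156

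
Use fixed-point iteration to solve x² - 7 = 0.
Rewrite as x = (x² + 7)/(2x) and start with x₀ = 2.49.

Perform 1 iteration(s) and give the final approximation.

Equation: x² - 7 = 0
Fixed-point form: x = (x² + 7)/(2x)
x₀ = 2.49

x_1 = g(2.490000) = 2.650622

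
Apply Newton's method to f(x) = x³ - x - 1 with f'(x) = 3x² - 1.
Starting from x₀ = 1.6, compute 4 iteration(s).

f(x) = x³ - x - 1
f'(x) = 3x² - 1
x₀ = 1.6

Newton-Raphson formula: x_{n+1} = x_n - f(x_n)/f'(x_n)

Iteration 1:
  f(1.600000) = 1.496000
  f'(1.600000) = 6.680000
  x_1 = 1.600000 - 1.496000/6.680000 = 1.376048
Iteration 2:
  f(1.376048) = 0.229510
  f'(1.376048) = 4.680524
  x_2 = 1.376048 - 0.229510/4.680524 = 1.327013
Iteration 3:
  f(1.327013) = 0.009808
  f'(1.327013) = 4.282890
  x_3 = 1.327013 - 0.009808/4.282890 = 1.324723
Iteration 4:
  f(1.324723) = 0.000021
  f'(1.324723) = 4.264672
  x_4 = 1.324723 - 0.000021/4.264672 = 1.324718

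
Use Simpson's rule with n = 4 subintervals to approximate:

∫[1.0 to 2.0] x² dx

f(x) = x²
a = 1.0, b = 2.0, n = 4
h = (b - a)/n = 0.250000

Simpson's rule: (h/3)[f(x₀) + 4f(x₁) + 2f(x₂) + ... + f(xₙ)]

x_0 = 1.0000, f(x_0) = 1.000000, coefficient = 1
x_1 = 1.2500, f(x_1) = 1.562500, coefficient = 4
x_2 = 1.5000, f(x_2) = 2.250000, coefficient = 2
x_3 = 1.7500, f(x_3) = 3.062500, coefficient = 4
x_4 = 2.0000, f(x_4) = 4.000000, coefficient = 1

I ≈ (0.250000/3) × 28.000000 = 2.333333
Exact value: 2.333333
Error: 0.000000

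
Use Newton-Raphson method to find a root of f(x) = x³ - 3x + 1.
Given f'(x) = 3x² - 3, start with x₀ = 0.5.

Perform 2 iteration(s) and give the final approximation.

f(x) = x³ - 3x + 1
f'(x) = 3x² - 3
x₀ = 0.5

Newton-Raphson formula: x_{n+1} = x_n - f(x_n)/f'(x_n)

Iteration 1:
  f(0.500000) = -0.375000
  f'(0.500000) = -2.250000
  x_1 = 0.500000 - (-0.375000)/(-2.250000) = 0.333333
Iteration 2:
  f(0.333333) = 0.037037
  f'(0.333333) = -2.666667
  x_2 = 0.333333 - 0.037037/(-2.666667) = 0.347222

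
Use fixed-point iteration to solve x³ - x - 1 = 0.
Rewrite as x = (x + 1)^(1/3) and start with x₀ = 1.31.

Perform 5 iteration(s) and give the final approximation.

Equation: x³ - x - 1 = 0
Fixed-point form: x = (x + 1)^(1/3)
x₀ = 1.31

x_1 = g(1.310000) = 1.321916
x_2 = g(1.321916) = 1.324186
x_3 = g(1.324186) = 1.324617
x_4 = g(1.324617) = 1.324699
x_5 = g(1.324699) = 1.324714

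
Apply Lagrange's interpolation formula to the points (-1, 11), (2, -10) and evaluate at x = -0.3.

Lagrange interpolation formula:
P(x) = Σ yᵢ × Lᵢ(x)
where Lᵢ(x) = Π_{j≠i} (x - xⱼ)/(xᵢ - xⱼ)

L_0(-0.3) = (-0.3 - 2)/(-1 - 2) = 0.766667
L_1(-0.3) = (-0.3 - (-1))/(2 - (-1)) = 0.233333

P(-0.3) = 11×L_0(-0.3) + (-10)×L_1(-0.3)
P(-0.3) = 6.100000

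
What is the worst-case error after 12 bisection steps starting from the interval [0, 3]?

Bisection error bound: |error| ≤ (b-a)/2^n
|error| ≤ (3 - 0)/2^12 = 3/2^12
|error| ≤ 0.0007324219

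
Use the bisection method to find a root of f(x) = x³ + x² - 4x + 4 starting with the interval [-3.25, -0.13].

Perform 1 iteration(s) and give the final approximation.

f(x) = x³ + x² - 4x + 4
Initial interval: [-3.25, -0.13]

Iteration 1:
  c_1 = (-3.250000 + (-0.130000))/2 = -1.690000
  f(c_1) = f(-1.690000) = 8.789291
  f(a) × f(c) < 0, new interval: [-3.250000, -1.690000]

After 1 iteration(s), the approximation is c_1 = -1.690000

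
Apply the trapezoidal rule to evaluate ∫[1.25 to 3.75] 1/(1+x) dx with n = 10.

f(x) = 1/(1+x)
a = 1.25, b = 3.75, n = 10
h = (b - a)/n = 0.250000

Trapezoidal rule: (h/2)[f(x₀) + 2f(x₁) + 2f(x₂) + ... + f(xₙ)]

x_0 = 1.2500, f(x_0) = 0.444444, coefficient = 1
x_1 = 1.5000, f(x_1) = 0.400000, coefficient = 2
x_2 = 1.7500, f(x_2) = 0.363636, coefficient = 2
x_3 = 2.0000, f(x_3) = 0.333333, coefficient = 2
x_4 = 2.2500, f(x_4) = 0.307692, coefficient = 2
x_5 = 2.5000, f(x_5) = 0.285714, coefficient = 2
x_6 = 2.7500, f(x_6) = 0.266667, coefficient = 2
x_7 = 3.0000, f(x_7) = 0.250000, coefficient = 2
x_8 = 3.2500, f(x_8) = 0.235294, coefficient = 2
x_9 = 3.5000, f(x_9) = 0.222222, coefficient = 2
x_10 = 3.7500, f(x_10) = 0.210526, coefficient = 1

I ≈ (0.250000/2) × 5.984089 = 0.748011
Exact value: 0.747214
Error: 0.000797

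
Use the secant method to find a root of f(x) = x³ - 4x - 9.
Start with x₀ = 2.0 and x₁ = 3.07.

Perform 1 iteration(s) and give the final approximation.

f(x) = x³ - 4x - 9
x₀ = 2.0, x₁ = 3.07

Secant formula: x_{n+1} = x_n - f(x_n)(x_n - x_{n-1})/(f(x_n) - f(x_{n-1}))

Iteration 1:
  f(2.000000) = -9.000000
  f(3.070000) = 7.654443
  x_2 = 3.070000 - 7.654443×(3.070000 - 2.000000)/(7.654443 - (-9.000000))
       = 2.578224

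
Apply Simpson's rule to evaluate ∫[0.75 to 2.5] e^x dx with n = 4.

f(x) = e^x
a = 0.75, b = 2.5, n = 4
h = (b - a)/n = 0.437500

Simpson's rule: (h/3)[f(x₀) + 4f(x₁) + 2f(x₂) + ... + f(xₙ)]

x_0 = 0.7500, f(x_0) = 2.117000, coefficient = 1
x_1 = 1.1875, f(x_1) = 3.278874, coefficient = 4
x_2 = 1.6250, f(x_2) = 5.078419, coefficient = 2
x_3 = 2.0625, f(x_3) = 7.865609, coefficient = 4
x_4 = 2.5000, f(x_4) = 12.182494, coefficient = 1

I ≈ (0.437500/3) × 69.034264 = 10.067497
Exact value: 10.065494
Error: 0.002003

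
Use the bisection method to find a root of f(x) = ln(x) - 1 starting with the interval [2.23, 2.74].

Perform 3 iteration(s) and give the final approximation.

f(x) = ln(x) - 1
Initial interval: [2.23, 2.74]

Iteration 1:
  c_1 = (2.230000 + 2.740000)/2 = 2.485000
  f(c_1) = f(2.485000) = -0.089727
  f(a) × f(c) ≥ 0, new interval: [2.485000, 2.740000]
Iteration 2:
  c_2 = (2.485000 + 2.740000)/2 = 2.612500
  f(c_2) = f(2.612500) = -0.039692
  f(a) × f(c) ≥ 0, new interval: [2.612500, 2.740000]
Iteration 3:
  c_3 = (2.612500 + 2.740000)/2 = 2.676250
  f(c_3) = f(2.676250) = -0.015583
  f(a) × f(c) ≥ 0, new interval: [2.676250, 2.740000]

After 3 iteration(s), the approximation is c_3 = 2.676250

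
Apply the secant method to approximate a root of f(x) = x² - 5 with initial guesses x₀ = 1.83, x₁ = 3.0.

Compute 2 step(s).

f(x) = x² - 5
x₀ = 1.83, x₁ = 3.0

Secant formula: x_{n+1} = x_n - f(x_n)(x_n - x_{n-1})/(f(x_n) - f(x_{n-1}))

Iteration 1:
  f(1.830000) = -1.651100
  f(3.000000) = 4.000000
  x_2 = 3.000000 - 4.000000×(3.000000 - 1.830000)/(4.000000 - (-1.651100))
       = 2.171843
Iteration 2:
  f(3.000000) = 4.000000
  f(2.171843) = -0.283100
  x_3 = 2.171843 - (-0.283100)×(2.171843 - 3.000000)/(-0.283100 - 4.000000)
       = 2.226581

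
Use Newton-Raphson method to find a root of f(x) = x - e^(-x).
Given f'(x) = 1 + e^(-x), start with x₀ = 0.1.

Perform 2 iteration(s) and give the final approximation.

f(x) = x - e^(-x)
f'(x) = 1 + e^(-x)
x₀ = 0.1

Newton-Raphson formula: x_{n+1} = x_n - f(x_n)/f'(x_n)

Iteration 1:
  f(0.100000) = -0.804837
  f'(0.100000) = 1.904837
  x_1 = 0.100000 - (-0.804837)/1.904837 = 0.522523
Iteration 2:
  f(0.522523) = -0.070500
  f'(0.522523) = 1.593023
  x_2 = 0.522523 - (-0.070500)/1.593023 = 0.566778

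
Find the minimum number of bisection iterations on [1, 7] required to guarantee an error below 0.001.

We need (b-a)/2^n ≤ 0.001
(7 - 1)/2^n ≤ 0.001
6/2^n ≤ 0.001
2^n ≥ 6000
n ≥ log₂(6000) = 12.55
n ≥ 13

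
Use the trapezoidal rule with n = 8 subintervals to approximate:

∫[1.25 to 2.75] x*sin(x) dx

f(x) = x*sin(x)
a = 1.25, b = 2.75, n = 8
h = (b - a)/n = 0.187500

Trapezoidal rule: (h/2)[f(x₀) + 2f(x₁) + 2f(x₂) + ... + f(xₙ)]

x_0 = 1.2500, f(x_0) = 1.186231, coefficient = 1
x_1 = 1.4375, f(x_1) = 1.424748, coefficient = 2
x_2 = 1.6250, f(x_2) = 1.622613, coefficient = 2
x_3 = 1.8125, f(x_3) = 1.759814, coefficient = 2
x_4 = 2.0000, f(x_4) = 1.818595, coefficient = 2
x_5 = 2.1875, f(x_5) = 1.784539, coefficient = 2
x_6 = 2.3750, f(x_6) = 1.647502, coefficient = 2
x_7 = 2.5625, f(x_7) = 1.402366, coefficient = 2
x_8 = 2.7500, f(x_8) = 1.049568, coefficient = 1

I ≈ (0.187500/2) × 25.156153 = 2.358389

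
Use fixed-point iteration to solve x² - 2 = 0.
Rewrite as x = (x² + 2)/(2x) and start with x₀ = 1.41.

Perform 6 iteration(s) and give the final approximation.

Equation: x² - 2 = 0
Fixed-point form: x = (x² + 2)/(2x)
x₀ = 1.41

x_1 = g(1.410000) = 1.414220
x_2 = g(1.414220) = 1.414214
x_3 = g(1.414214) = 1.414214
x_4 = g(1.414214) = 1.414214
x_5 = g(1.414214) = 1.414214
x_6 = g(1.414214) = 1.414214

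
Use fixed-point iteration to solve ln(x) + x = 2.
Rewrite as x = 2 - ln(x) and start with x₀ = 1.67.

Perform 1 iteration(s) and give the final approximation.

Equation: ln(x) + x = 2
Fixed-point form: x = 2 - ln(x)
x₀ = 1.67

x_1 = g(1.670000) = 1.487176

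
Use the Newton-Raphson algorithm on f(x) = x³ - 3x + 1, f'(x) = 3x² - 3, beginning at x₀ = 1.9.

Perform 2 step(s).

f(x) = x³ - 3x + 1
f'(x) = 3x² - 3
x₀ = 1.9

Newton-Raphson formula: x_{n+1} = x_n - f(x_n)/f'(x_n)

Iteration 1:
  f(1.900000) = 2.159000
  f'(1.900000) = 7.830000
  x_1 = 1.900000 - 2.159000/7.830000 = 1.624266
Iteration 2:
  f(1.624266) = 0.412404
  f'(1.624266) = 4.914717
  x_2 = 1.624266 - 0.412404/4.914717 = 1.540354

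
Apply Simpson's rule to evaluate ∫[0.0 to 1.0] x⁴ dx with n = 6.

f(x) = x⁴
a = 0.0, b = 1.0, n = 6
h = (b - a)/n = 0.166667

Simpson's rule: (h/3)[f(x₀) + 4f(x₁) + 2f(x₂) + ... + f(xₙ)]

x_0 = 0.0000, f(x_0) = 0.000000, coefficient = 1
x_1 = 0.1667, f(x_1) = 0.000772, coefficient = 4
x_2 = 0.3333, f(x_2) = 0.012346, coefficient = 2
x_3 = 0.5000, f(x_3) = 0.062500, coefficient = 4
x_4 = 0.6667, f(x_4) = 0.197531, coefficient = 2
x_5 = 0.8333, f(x_5) = 0.482253, coefficient = 4
x_6 = 1.0000, f(x_6) = 1.000000, coefficient = 1

I ≈ (0.166667/3) × 3.601852 = 0.200103
Exact value: 0.200000
Error: 0.000103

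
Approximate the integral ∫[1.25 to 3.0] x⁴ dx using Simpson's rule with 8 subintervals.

f(x) = x⁴
a = 1.25, b = 3.0, n = 8
h = (b - a)/n = 0.218750

Simpson's rule: (h/3)[f(x₀) + 4f(x₁) + 2f(x₂) + ... + f(xₙ)]

x_0 = 1.2500, f(x_0) = 2.441406, coefficient = 1
x_1 = 1.4688, f(x_1) = 4.653626, coefficient = 4
x_2 = 1.6875, f(x_2) = 8.109146, coefficient = 2
x_3 = 1.9062, f(x_3) = 13.204423, coefficient = 4
x_4 = 2.1250, f(x_4) = 20.390869, coefficient = 2
x_5 = 2.3438, f(x_5) = 30.174851, coefficient = 4
x_6 = 2.5625, f(x_6) = 43.117691, coefficient = 2
x_7 = 2.7812, f(x_7) = 59.835664, coefficient = 4
x_8 = 3.0000, f(x_8) = 81.000000, coefficient = 1

I ≈ (0.218750/3) × 658.151077 = 47.990183
Exact value: 47.989648
Error: 0.000534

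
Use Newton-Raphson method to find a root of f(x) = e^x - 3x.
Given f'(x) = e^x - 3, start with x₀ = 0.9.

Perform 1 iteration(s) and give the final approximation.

f(x) = e^x - 3x
f'(x) = e^x - 3
x₀ = 0.9

Newton-Raphson formula: x_{n+1} = x_n - f(x_n)/f'(x_n)

Iteration 1:
  f(0.900000) = -0.240397
  f'(0.900000) = -0.540397
  x_1 = 0.900000 - (-0.240397)/(-0.540397) = 0.455148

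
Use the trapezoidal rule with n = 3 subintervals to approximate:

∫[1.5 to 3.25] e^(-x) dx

f(x) = e^(-x)
a = 1.5, b = 3.25, n = 3
h = (b - a)/n = 0.583333

Trapezoidal rule: (h/2)[f(x₀) + 2f(x₁) + 2f(x₂) + ... + f(xₙ)]

x_0 = 1.5000, f(x_0) = 0.223130, coefficient = 1
x_1 = 2.0833, f(x_1) = 0.124514, coefficient = 2
x_2 = 2.6667, f(x_2) = 0.069483, coefficient = 2
x_3 = 3.2500, f(x_3) = 0.038774, coefficient = 1

I ≈ (0.583333/2) × 0.649900 = 0.189554
Exact value: 0.184356
Error: 0.005198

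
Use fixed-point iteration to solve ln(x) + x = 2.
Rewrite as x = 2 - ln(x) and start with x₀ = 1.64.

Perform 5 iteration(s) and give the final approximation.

Equation: ln(x) + x = 2
Fixed-point form: x = 2 - ln(x)
x₀ = 1.64

x_1 = g(1.640000) = 1.505304
x_2 = g(1.505304) = 1.591005
x_3 = g(1.591005) = 1.535634
x_4 = g(1.535634) = 1.571057
x_5 = g(1.571057) = 1.548252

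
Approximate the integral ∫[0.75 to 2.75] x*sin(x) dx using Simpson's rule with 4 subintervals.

f(x) = x*sin(x)
a = 0.75, b = 2.75, n = 4
h = (b - a)/n = 0.500000

Simpson's rule: (h/3)[f(x₀) + 4f(x₁) + 2f(x₂) + ... + f(xₙ)]

x_0 = 0.7500, f(x_0) = 0.511229, coefficient = 1
x_1 = 1.2500, f(x_1) = 1.186231, coefficient = 4
x_2 = 1.7500, f(x_2) = 1.721975, coefficient = 2
x_3 = 2.2500, f(x_3) = 1.750665, coefficient = 4
x_4 = 2.7500, f(x_4) = 1.049568, coefficient = 1

I ≈ (0.500000/3) × 16.752329 = 2.792055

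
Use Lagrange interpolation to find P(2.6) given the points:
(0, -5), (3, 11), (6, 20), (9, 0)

Lagrange interpolation formula:
P(x) = Σ yᵢ × Lᵢ(x)
where Lᵢ(x) = Π_{j≠i} (x - xⱼ)/(xᵢ - xⱼ)

L_0(2.6) = (2.6 - 3)/(0 - 3) × (2.6 - 6)/(0 - 6) × (2.6 - 9)/(0 - 9) = 0.053728
L_1(2.6) = (2.6 - 0)/(3 - 0) × (2.6 - 6)/(3 - 6) × (2.6 - 9)/(3 - 9) = 1.047704
L_2(2.6) = (2.6 - 0)/(6 - 0) × (2.6 - 3)/(6 - 3) × (2.6 - 9)/(6 - 9) = -0.123259
L_3(2.6) = (2.6 - 0)/(9 - 0) × (2.6 - 3)/(9 - 3) × (2.6 - 6)/(9 - 6) = 0.021827

P(2.6) = (-5)×L_0(2.6) + 11×L_1(2.6) + 20×L_2(2.6) + 0×L_3(2.6)
P(2.6) = 8.790914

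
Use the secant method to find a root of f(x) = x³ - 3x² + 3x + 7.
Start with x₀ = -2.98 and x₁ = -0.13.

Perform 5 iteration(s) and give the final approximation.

f(x) = x³ - 3x² + 3x + 7
x₀ = -2.98, x₁ = -0.13

Secant formula: x_{n+1} = x_n - f(x_n)(x_n - x_{n-1})/(f(x_n) - f(x_{n-1}))

Iteration 1:
  f(-2.980000) = -55.044792
  f(-0.130000) = 6.557103
  x_2 = -0.130000 - 6.557103×(-0.130000 - (-2.980000))/(6.557103 - (-55.044792))
       = -0.433363
Iteration 2:
  f(-0.130000) = 6.557103
  f(-0.433363) = 5.055113
  x_3 = -0.433363 - 5.055113×(-0.433363 - (-0.130000))/(5.055113 - 6.557103)
       = -1.454365
Iteration 3:
  f(-0.433363) = 5.055113
  f(-1.454365) = -6.784866
  x_4 = -1.454365 - (-6.784866)×(-1.454365 - (-0.433363))/(-6.784866 - 5.055113)
       = -0.869283
Iteration 4:
  f(-1.454365) = -6.784866
  f(-0.869283) = 1.468319
  x_5 = -0.869283 - 1.468319×(-0.869283 - (-1.454365))/(1.468319 - (-6.784866))
       = -0.973374
Iteration 5:
  f(-0.869283) = 1.468319
  f(-0.973374) = 0.315273
  x_6 = -0.973374 - 0.315273×(-0.973374 - (-0.869283))/(0.315273 - 1.468319)
       = -1.001836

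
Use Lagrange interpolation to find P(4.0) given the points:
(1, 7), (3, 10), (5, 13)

Lagrange interpolation formula:
P(x) = Σ yᵢ × Lᵢ(x)
where Lᵢ(x) = Π_{j≠i} (x - xⱼ)/(xᵢ - xⱼ)

L_0(4.0) = (4.0 - 3)/(1 - 3) × (4.0 - 5)/(1 - 5) = -0.125000
L_1(4.0) = (4.0 - 1)/(3 - 1) × (4.0 - 5)/(3 - 5) = 0.750000
L_2(4.0) = (4.0 - 1)/(5 - 1) × (4.0 - 3)/(5 - 3) = 0.375000

P(4.0) = 7×L_0(4.0) + 10×L_1(4.0) + 13×L_2(4.0)
P(4.0) = 11.500000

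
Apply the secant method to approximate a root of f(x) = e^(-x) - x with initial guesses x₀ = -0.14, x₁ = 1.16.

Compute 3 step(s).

f(x) = e^(-x) - x
x₀ = -0.14, x₁ = 1.16

Secant formula: x_{n+1} = x_n - f(x_n)(x_n - x_{n-1})/(f(x_n) - f(x_{n-1}))

Iteration 1:
  f(-0.140000) = 1.290274
  f(1.160000) = -0.846514
  x_2 = 1.160000 - (-0.846514)×(1.160000 - (-0.140000))/(-0.846514 - 1.290274)
       = 0.644990
Iteration 2:
  f(1.160000) = -0.846514
  f(0.644990) = -0.120322
  x_3 = 0.644990 - (-0.120322)×(0.644990 - 1.160000)/(-0.120322 - (-0.846514))
       = 0.559658
Iteration 3:
  f(0.644990) = -0.120322
  f(0.559658) = 0.011746
  x_4 = 0.559658 - 0.011746×(0.559658 - 0.644990)/(0.011746 - (-0.120322))
       = 0.567248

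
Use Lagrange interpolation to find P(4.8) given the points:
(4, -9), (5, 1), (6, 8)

Lagrange interpolation formula:
P(x) = Σ yᵢ × Lᵢ(x)
where Lᵢ(x) = Π_{j≠i} (x - xⱼ)/(xᵢ - xⱼ)

L_0(4.8) = (4.8 - 5)/(4 - 5) × (4.8 - 6)/(4 - 6) = 0.120000
L_1(4.8) = (4.8 - 4)/(5 - 4) × (4.8 - 6)/(5 - 6) = 0.960000
L_2(4.8) = (4.8 - 4)/(6 - 4) × (4.8 - 5)/(6 - 5) = -0.080000

P(4.8) = (-9)×L_0(4.8) + 1×L_1(4.8) + 8×L_2(4.8)
P(4.8) = -0.760000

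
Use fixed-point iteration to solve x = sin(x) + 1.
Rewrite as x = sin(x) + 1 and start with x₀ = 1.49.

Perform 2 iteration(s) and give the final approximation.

Equation: x = sin(x) + 1
Fixed-point form: x = sin(x) + 1
x₀ = 1.49

x_1 = g(1.490000) = 1.996738
x_2 = g(1.996738) = 1.910650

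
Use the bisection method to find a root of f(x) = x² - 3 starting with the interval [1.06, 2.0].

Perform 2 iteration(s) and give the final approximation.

f(x) = x² - 3
Initial interval: [1.06, 2.0]

Iteration 1:
  c_1 = (1.060000 + 2.000000)/2 = 1.530000
  f(c_1) = f(1.530000) = -0.659100
  f(a) × f(c) ≥ 0, new interval: [1.530000, 2.000000]
Iteration 2:
  c_2 = (1.530000 + 2.000000)/2 = 1.765000
  f(c_2) = f(1.765000) = 0.115225
  f(a) × f(c) < 0, new interval: [1.530000, 1.765000]

After 2 iteration(s), the approximation is c_2 = 1.765000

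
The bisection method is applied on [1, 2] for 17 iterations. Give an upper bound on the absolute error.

Bisection error bound: |error| ≤ (b-a)/2^n
|error| ≤ (2 - 1)/2^17 = 1/2^17
|error| ≤ 0.0000076294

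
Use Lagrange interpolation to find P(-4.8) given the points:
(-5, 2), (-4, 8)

Lagrange interpolation formula:
P(x) = Σ yᵢ × Lᵢ(x)
where Lᵢ(x) = Π_{j≠i} (x - xⱼ)/(xᵢ - xⱼ)

L_0(-4.8) = (-4.8 - (-4))/(-5 - (-4)) = 0.800000
L_1(-4.8) = (-4.8 - (-5))/(-4 - (-5)) = 0.200000

P(-4.8) = 2×L_0(-4.8) + 8×L_1(-4.8)
P(-4.8) = 3.200000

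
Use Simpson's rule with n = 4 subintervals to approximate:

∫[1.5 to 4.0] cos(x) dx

f(x) = cos(x)
a = 1.5, b = 4.0, n = 4
h = (b - a)/n = 0.625000

Simpson's rule: (h/3)[f(x₀) + 4f(x₁) + 2f(x₂) + ... + f(xₙ)]

x_0 = 1.5000, f(x_0) = 0.070737, coefficient = 1
x_1 = 2.1250, f(x_1) = -0.526266, coefficient = 4
x_2 = 2.7500, f(x_2) = -0.924302, coefficient = 2
x_3 = 3.3750, f(x_3) = -0.972884, coefficient = 4
x_4 = 4.0000, f(x_4) = -0.653644, coefficient = 1

I ≈ (0.625000/3) × -8.428112 = -1.755857
Exact value: -1.754297
Error: 0.001559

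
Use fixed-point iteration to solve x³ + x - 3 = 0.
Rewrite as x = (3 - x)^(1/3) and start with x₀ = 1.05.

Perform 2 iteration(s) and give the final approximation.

Equation: x³ + x - 3 = 0
Fixed-point form: x = (3 - x)^(1/3)
x₀ = 1.05

x_1 = g(1.050000) = 1.249333
x_2 = g(1.249333) = 1.205224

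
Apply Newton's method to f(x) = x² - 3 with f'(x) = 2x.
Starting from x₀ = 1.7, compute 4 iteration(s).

f(x) = x² - 3
f'(x) = 2x
x₀ = 1.7

Newton-Raphson formula: x_{n+1} = x_n - f(x_n)/f'(x_n)

Iteration 1:
  f(1.700000) = -0.110000
  f'(1.700000) = 3.400000
  x_1 = 1.700000 - (-0.110000)/3.400000 = 1.732353
Iteration 2:
  f(1.732353) = 0.001047
  f'(1.732353) = 3.464706
  x_2 = 1.732353 - 0.001047/3.464706 = 1.732051
Iteration 3:
  f(1.732051) = 0.000000
  f'(1.732051) = 3.464102
  x_3 = 1.732051 - 0.000000/3.464102 = 1.732051
Iteration 4:
  f(1.732051) = 0.000000
  f'(1.732051) = 3.464102
  x_4 = 1.732051 - 0.000000/3.464102 = 1.732051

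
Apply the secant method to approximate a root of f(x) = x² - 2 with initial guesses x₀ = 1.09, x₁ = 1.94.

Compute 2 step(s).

f(x) = x² - 2
x₀ = 1.09, x₁ = 1.94

Secant formula: x_{n+1} = x_n - f(x_n)(x_n - x_{n-1})/(f(x_n) - f(x_{n-1}))

Iteration 1:
  f(1.090000) = -0.811900
  f(1.940000) = 1.763600
  x_2 = 1.940000 - 1.763600×(1.940000 - 1.090000)/(1.763600 - (-0.811900))
       = 1.357954
Iteration 2:
  f(1.940000) = 1.763600
  f(1.357954) = -0.155961
  x_3 = 1.357954 - (-0.155961)×(1.357954 - 1.940000)/(-0.155961 - 1.763600)
       = 1.405244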